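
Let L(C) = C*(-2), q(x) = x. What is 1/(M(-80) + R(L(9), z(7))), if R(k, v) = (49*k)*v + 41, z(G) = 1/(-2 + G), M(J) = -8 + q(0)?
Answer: -5/717 ≈ -0.0069735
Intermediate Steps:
L(C) = -2*C
M(J) = -8 (M(J) = -8 + 0 = -8)
R(k, v) = 41 + 49*k*v (R(k, v) = 49*k*v + 41 = 41 + 49*k*v)
1/(M(-80) + R(L(9), z(7))) = 1/(-8 + (41 + 49*(-2*9)/(-2 + 7))) = 1/(-8 + (41 + 49*(-18)/5)) = 1/(-8 + (41 + 49*(-18)*(⅕))) = 1/(-8 + (41 - 882/5)) = 1/(-8 - 677/5) = 1/(-717/5) = -5/717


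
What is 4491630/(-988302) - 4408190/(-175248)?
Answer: 297456151595/14433162408 ≈ 20.609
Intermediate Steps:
4491630/(-988302) - 4408190/(-175248) = 4491630*(-1/988302) - 4408190*(-1/175248) = -748605/164717 + 2204095/87624 = 297456151595/14433162408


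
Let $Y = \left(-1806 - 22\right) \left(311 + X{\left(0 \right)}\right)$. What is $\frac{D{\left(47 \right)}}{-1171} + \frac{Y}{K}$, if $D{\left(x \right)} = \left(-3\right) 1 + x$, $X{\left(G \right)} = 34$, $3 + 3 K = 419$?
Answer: $- \frac{553881721}{121784} \approx -4548.1$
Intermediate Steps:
$K = \frac{416}{3}$ ($K = -1 + \frac{1}{3} \cdot 419 = -1 + \frac{419}{3} = \frac{416}{3} \approx 138.67$)
$D{\left(x \right)} = -3 + x$
$Y = -630660$ ($Y = \left(-1806 - 22\right) \left(311 + 34\right) = \left(-1828\right) 345 = -630660$)
$\frac{D{\left(47 \right)}}{-1171} + \frac{Y}{K} = \frac{-3 + 47}{-1171} - \frac{630660}{\frac{416}{3}} = 44 \left(- \frac{1}{1171}\right) - \frac{472995}{104} = - \frac{44}{1171} - \frac{472995}{104} = - \frac{553881721}{121784}$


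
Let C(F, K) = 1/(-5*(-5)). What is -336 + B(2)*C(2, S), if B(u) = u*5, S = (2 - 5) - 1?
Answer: -1678/5 ≈ -335.60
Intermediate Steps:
S = -4 (S = -3 - 1 = -4)
B(u) = 5*u
C(F, K) = 1/25
-336 + B(2)*C(2, S) = -336 + (5*2)*(1/25) = -336 + 10*(1/25) = -336 + ⅖ = -1678/5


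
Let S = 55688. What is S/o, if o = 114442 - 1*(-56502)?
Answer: 6961/21368 ≈ 0.32577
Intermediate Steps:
o = 170944 (o = 114442 + 56502 = 170944)
S/o = 55688/170944 = 55688*(1/170944) = 6961/21368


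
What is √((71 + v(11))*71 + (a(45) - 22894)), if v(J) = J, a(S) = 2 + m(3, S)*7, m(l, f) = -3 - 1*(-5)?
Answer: 4*I*√1066 ≈ 130.6*I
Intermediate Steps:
m(l, f) = 2 (m(l, f) = -3 + 5 = 2)
a(S) = 16 (a(S) = 2 + 2*7 = 2 + 14 = 16)
√((71 + v(11))*71 + (a(45) - 22894)) = √((71 + 11)*71 + (16 - 22894)) = √(82*71 - 22878) = √(5822 - 22878) = √(-17056) = 4*I*√1066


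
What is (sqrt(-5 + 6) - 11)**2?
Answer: 100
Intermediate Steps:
(sqrt(-5 + 6) - 11)**2 = (sqrt(1) - 11)**2 = (1 - 11)**2 = (-10)**2 = 100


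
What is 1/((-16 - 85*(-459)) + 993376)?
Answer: 1/1032375 ≈ 9.6864e-7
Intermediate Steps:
1/((-16 - 85*(-459)) + 993376) = 1/((-16 + 39015) + 993376) = 1/(38999 + 993376) = 1/1032375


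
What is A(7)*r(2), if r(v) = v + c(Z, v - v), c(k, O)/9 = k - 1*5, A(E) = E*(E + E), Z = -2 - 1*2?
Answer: -7742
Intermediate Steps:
Z = -4 (Z = -2 - 2 = -4)
A(E) = 2*E² (A(E) = E*(2*E) = 2*E²)
c(k, O) = -45 + 9*k (c(k, O) = 9*(k - 1*5) = 9*(k - 5) = 9*(-5 + k) = -45 + 9*k)
r(v) = -81 + v (r(v) = v + (-45 + 9*(-4)) = v + (-45 - 36) = v - 81 = -81 + v)
A(7)*r(2) = (2*7²)*(-81 + 2) = (2*49)*(-79) = 98*(-79) = -7742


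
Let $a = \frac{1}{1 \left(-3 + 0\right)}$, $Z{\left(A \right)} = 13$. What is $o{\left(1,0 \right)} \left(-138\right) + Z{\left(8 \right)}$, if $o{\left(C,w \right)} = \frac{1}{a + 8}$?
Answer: $-5$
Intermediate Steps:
$a = - \frac{1}{3}$ ($a = \frac{1}{1 \left(-3\right)} = \frac{1}{-3} = - \frac{1}{3} \approx -0.33333$)
$o{\left(C,w \right)} = \frac{3}{23}$ ($o{\left(C,w \right)} = \frac{1}{- \frac{1}{3} + 8} = \frac{1}{\frac{23}{3}} = \frac{3}{23}$)
$o{\left(1,0 \right)} \left(-138\right) + Z{\left(8 \right)} = \frac{3}{23} \left(-138\right) + 13 = -18 + 13 = -5$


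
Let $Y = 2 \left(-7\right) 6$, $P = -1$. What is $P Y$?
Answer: $84$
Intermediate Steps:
$Y = -84$ ($Y = \left(-14\right) 6 = -84$)
$P Y = \left(-1\right) \left(-84\right) = 84$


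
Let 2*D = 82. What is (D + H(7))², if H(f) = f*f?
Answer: 8100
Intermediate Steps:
H(f) = f²
D = 41 (D = (½)*82 = 41)
(D + H(7))² = (41 + 7²)² = (41 + 49)² = 90² = 8100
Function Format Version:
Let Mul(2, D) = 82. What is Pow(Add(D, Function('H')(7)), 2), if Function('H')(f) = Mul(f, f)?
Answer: 8100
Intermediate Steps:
Function('H')(f) = Pow(f, 2)
D = 41 (D = Mul(Rational(1, 2), 82) = 41)
Pow(Add(D, Function('H')(7)), 2) = Pow(Add(41, Pow(7, 2)), 2) = Pow(Add(41, 49), 2) = Pow(90, 2) = 8100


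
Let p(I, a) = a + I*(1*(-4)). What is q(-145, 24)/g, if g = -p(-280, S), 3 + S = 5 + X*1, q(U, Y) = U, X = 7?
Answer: 145/1129 ≈ 0.12843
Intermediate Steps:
S = 9 (S = -3 + (5 + 7*1) = -3 + (5 + 7) = -3 + 12 = 9)
p(I, a) = a - 4*I (p(I, a) = a + I*(-4) = a - 4*I)
g = -1129 (g = -(9 - 4*(-280)) = -(9 + 1120) = -1*1129 = -1129)
q(-145, 24)/g = -145/(-1129) = -145*(-1/1129) = 145/1129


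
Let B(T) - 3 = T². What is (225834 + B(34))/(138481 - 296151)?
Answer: -226993/157670 ≈ -1.4397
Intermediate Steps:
B(T) = 3 + T²
(225834 + B(34))/(138481 - 296151) = (225834 + (3 + 34²))/(138481 - 296151) = (225834 + (3 + 1156))/(-157670) = (225834 + 1159)*(-1/157670) = 226993*(-1/157670) = -226993/157670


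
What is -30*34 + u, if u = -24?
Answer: -1044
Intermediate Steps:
-30*34 + u = -30*34 - 24 = -1020 - 24 = -1044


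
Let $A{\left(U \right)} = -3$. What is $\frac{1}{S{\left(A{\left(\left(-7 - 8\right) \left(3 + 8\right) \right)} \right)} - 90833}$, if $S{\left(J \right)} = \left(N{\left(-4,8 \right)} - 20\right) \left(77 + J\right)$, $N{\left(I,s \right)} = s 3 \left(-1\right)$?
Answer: $- \frac{1}{94089} \approx -1.0628 \cdot 10^{-5}$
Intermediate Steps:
$N{\left(I,s \right)} = - 3 s$ ($N{\left(I,s \right)} = 3 s \left(-1\right) = - 3 s$)
$S{\left(J \right)} = -3388 - 44 J$ ($S{\left(J \right)} = \left(\left(-3\right) 8 - 20\right) \left(77 + J\right) = \left(-24 - 20\right) \left(77 + J\right) = - 44 \left(77 + J\right) = -3388 - 44 J$)
$\frac{1}{S{\left(A{\left(\left(-7 - 8\right) \left(3 + 8\right) \right)} \right)} - 90833} = \frac{1}{\left(-3388 - -132\right) - 90833} = \frac{1}{\left(-3388 + 132\right) - 90833} = \frac{1}{-3256 - 90833} = \frac{1}{-94089} = - \frac{1}{94089}$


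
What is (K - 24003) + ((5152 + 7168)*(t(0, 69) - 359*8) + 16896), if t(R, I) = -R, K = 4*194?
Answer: -35389371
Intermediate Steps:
K = 776
(K - 24003) + ((5152 + 7168)*(t(0, 69) - 359*8) + 16896) = (776 - 24003) + ((5152 + 7168)*(-1*0 - 359*8) + 16896) = -23227 + (12320*(0 - 2872) + 16896) = -23227 + (12320*(-2872) + 16896) = -23227 + (-35383040 + 16896) = -23227 - 35366144 = -35389371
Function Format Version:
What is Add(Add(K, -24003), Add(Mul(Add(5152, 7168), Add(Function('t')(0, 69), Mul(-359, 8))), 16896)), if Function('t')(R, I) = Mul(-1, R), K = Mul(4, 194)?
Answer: -35389371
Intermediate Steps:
K = 776
Add(Add(K, -24003), Add(Mul(Add(5152, 7168), Add(Function('t')(0, 69), Mul(-359, 8))), 16896)) = Add(Add(776, -24003), Add(Mul(Add(5152, 7168), Add(Mul(-1, 0), Mul(-359, 8))), 16896)) = Add(-23227, Add(Mul(12320, Add(0, -2872)), 16896)) = Add(-23227, Add(Mul(12320, -2872), 16896)) = Add(-23227, Add(-35383040, 16896)) = Add(-23227, -35366144) = -35389371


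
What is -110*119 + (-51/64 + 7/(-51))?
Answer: -42728809/3264 ≈ -13091.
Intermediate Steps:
-110*119 + (-51/64 + 7/(-51)) = -13090 + (-51*1/64 + 7*(-1/51)) = -13090 + (-51/64 - 7/51) = -13090 - 3049/3264 = -42728809/3264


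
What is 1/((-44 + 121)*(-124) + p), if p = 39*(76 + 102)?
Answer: -1/2606 ≈ -0.00038373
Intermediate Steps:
p = 6942 (p = 39*178 = 6942)
1/((-44 + 121)*(-124) + p) = 1/((-44 + 121)*(-124) + 6942) = 1/(77*(-124) + 6942) = 1/(-9548 + 6942) = 1/(-2606) = -1/2606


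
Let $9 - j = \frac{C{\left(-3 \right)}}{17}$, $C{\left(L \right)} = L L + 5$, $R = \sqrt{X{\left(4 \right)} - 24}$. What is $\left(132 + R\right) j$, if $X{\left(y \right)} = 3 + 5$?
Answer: $\frac{18348}{17} + \frac{556 i}{17} \approx 1079.3 + 32.706 i$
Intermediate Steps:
$X{\left(y \right)} = 8$
$R = 4 i$ ($R = \sqrt{8 - 24} = \sqrt{-16} = 4 i \approx 4.0 i$)
$C{\left(L \right)} = 5 + L^{2}$ ($C{\left(L \right)} = L^{2} + 5 = 5 + L^{2}$)
$j = \frac{139}{17}$ ($j = 9 - \frac{5 + \left(-3\right)^{2}}{17} = 9 - \left(5 + 9\right) \frac{1}{17} = 9 - 14 \cdot \frac{1}{17} = 9 - \frac{14}{17} = \frac{139}{17} \approx 8.1765$)
$\left(132 + R\right) j = \left(132 + 4 i\right) \frac{139}{17} = \frac{18348}{17} + \frac{556 i}{17}$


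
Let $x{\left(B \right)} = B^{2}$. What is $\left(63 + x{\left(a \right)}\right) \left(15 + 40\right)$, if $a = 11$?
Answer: $10120$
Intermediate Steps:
$\left(63 + x{\left(a \right)}\right) \left(15 + 40\right) = \left(63 + 11^{2}\right) \left(15 + 40\right) = \left(63 + 121\right) 55 = 184 \cdot 55 = 10120$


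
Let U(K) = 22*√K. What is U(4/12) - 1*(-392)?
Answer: 392 + 22*√3/3 ≈ 404.70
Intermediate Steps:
U(4/12) - 1*(-392) = 22*√(4/12) - 1*(-392) = 22*√(4*(1/12)) + 392 = 22*√(⅓) + 392 = 22*(√3/3) + 392 = 22*√3/3 + 392 = 392 + 22*√3/3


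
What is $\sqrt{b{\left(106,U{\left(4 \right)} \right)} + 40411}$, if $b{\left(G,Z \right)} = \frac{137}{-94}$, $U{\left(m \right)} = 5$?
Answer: $\frac{\sqrt{357058718}}{94} \approx 201.02$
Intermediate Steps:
$b{\left(G,Z \right)} = - \frac{137}{94}$ ($b{\left(G,Z \right)} = 137 \left(- \frac{1}{94}\right) = - \frac{137}{94}$)
$\sqrt{b{\left(106,U{\left(4 \right)} \right)} + 40411} = \sqrt{- \frac{137}{94} + 40411} = \sqrt{\frac{3798497}{94}} = \frac{\sqrt{357058718}}{94}$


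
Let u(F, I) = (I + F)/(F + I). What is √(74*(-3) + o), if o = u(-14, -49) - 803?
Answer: 32*I ≈ 32.0*I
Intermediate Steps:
u(F, I) = 1 (u(F, I) = (F + I)/(F + I) = 1)
o = -802 (o = 1 - 803 = -802)
√(74*(-3) + o) = √(74*(-3) - 802) = √(-222 - 802) = √(-1024) = 32*I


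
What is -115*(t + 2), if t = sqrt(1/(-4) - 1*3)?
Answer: -230 - 115*I*sqrt(13)/2 ≈ -230.0 - 207.32*I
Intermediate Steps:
t = I*sqrt(13)/2 (t = sqrt(-1/4 - 3) = sqrt(-13/4) = I*sqrt(13)/2 ≈ 1.8028*I)
-115*(t + 2) = -115*(I*sqrt(13)/2 + 2) = -115*(2 + I*sqrt(13)/2) = -230 - 115*I*sqrt(13)/2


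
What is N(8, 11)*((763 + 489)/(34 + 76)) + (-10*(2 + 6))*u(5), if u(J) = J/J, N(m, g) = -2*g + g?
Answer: -1026/5 ≈ -205.20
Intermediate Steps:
N(m, g) = -g
u(J) = 1
N(8, 11)*((763 + 489)/(34 + 76)) + (-10*(2 + 6))*u(5) = (-1*11)*((763 + 489)/(34 + 76)) - 10*(2 + 6)*1 = -13772/110 - 10*8*1 = -11*626/55 - 80*1 = -626/5 - 80 = -1026/5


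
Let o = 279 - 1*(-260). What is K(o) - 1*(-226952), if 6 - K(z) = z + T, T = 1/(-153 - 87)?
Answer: 54340561/240 ≈ 2.2642e+5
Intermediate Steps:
o = 539 (o = 279 + 260 = 539)
T = -1/240 (T = 1/(-240) = -1/240 ≈ -0.0041667)
K(z) = 1441/240 - z (K(z) = 6 - (z - 1/240) = 6 - (-1/240 + z) = 6 + (1/240 - z) = 1441/240 - z)
K(o) - 1*(-226952) = (1441/240 - 1*539) - 1*(-226952) = (1441/240 - 539) + 226952 = -127919/240 + 226952 = 54340561/240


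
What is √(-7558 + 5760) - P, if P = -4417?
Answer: 4417 + I*√1798 ≈ 4417.0 + 42.403*I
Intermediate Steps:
√(-7558 + 5760) - P = √(-7558 + 5760) - 1*(-4417) = √(-1798) + 4417 = I*√1798 + 4417 = 4417 + I*√1798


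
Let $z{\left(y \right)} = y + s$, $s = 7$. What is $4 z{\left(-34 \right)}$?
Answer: $-108$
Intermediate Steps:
$z{\left(y \right)} = 7 + y$ ($z{\left(y \right)} = y + 7 = 7 + y$)
$4 z{\left(-34 \right)} = 4 \left(7 - 34\right) = 4 \left(-27\right) = -108$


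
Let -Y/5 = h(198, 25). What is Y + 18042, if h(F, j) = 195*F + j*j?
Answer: -178133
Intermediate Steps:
h(F, j) = j**2 + 195*F (h(F, j) = 195*F + j**2 = j**2 + 195*F)
Y = -196175 (Y = -5*(25**2 + 195*198) = -5*(625 + 38610) = -5*39235 = -196175)
Y + 18042 = -196175 + 18042 = -178133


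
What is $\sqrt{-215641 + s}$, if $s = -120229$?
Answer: $i \sqrt{335870} \approx 579.54 i$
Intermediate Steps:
$\sqrt{-215641 + s} = \sqrt{-215641 - 120229} = \sqrt{-335870} = i \sqrt{335870}$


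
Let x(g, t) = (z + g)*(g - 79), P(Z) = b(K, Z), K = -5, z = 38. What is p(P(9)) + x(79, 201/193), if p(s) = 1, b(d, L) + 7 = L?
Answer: 1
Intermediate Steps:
b(d, L) = -7 + L
P(Z) = -7 + Z
x(g, t) = (-79 + g)*(38 + g) (x(g, t) = (38 + g)*(g - 79) = (38 + g)*(-79 + g) = (-79 + g)*(38 + g))
p(P(9)) + x(79, 201/193) = 1 + (-3002 + 79**2 - 41*79) = 1 + (-3002 + 6241 - 3239) = 1 + 0 = 1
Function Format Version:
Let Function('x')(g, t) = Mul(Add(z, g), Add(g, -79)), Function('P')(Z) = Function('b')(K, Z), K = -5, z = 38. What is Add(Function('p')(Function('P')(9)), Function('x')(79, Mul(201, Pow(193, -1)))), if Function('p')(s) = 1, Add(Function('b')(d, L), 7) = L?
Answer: 1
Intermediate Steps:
Function('b')(d, L) = Add(-7, L)
Function('P')(Z) = Add(-7, Z)
Function('x')(g, t) = Mul(Add(-79, g), Add(38, g)) (Function('x')(g, t) = Mul(Add(38, g), Add(g, -79)) = Mul(Add(38, g), Add(-79, g)) = Mul(Add(-79, g), Add(38, g)))
Add(Function('p')(Function('P')(9)), Function('x')(79, Mul(201, Pow(193, -1)))) = Add(1, Add(-3002, Pow(79, 2), Mul(-41, 79))) = Add(1, Add(-3002, 6241, -3239)) = Add(1, 0) = 1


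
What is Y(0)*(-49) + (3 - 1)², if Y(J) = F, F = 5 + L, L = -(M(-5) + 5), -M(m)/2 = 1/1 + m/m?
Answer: -192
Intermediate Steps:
M(m) = -4 (M(m) = -2*(1/1 + m/m) = -2*(1*1 + 1) = -2*(1 + 1) = -2*2 = -4)
L = -1 (L = -(-4 + 5) = -1*1 = -1)
F = 4 (F = 5 - 1 = 4)
Y(J) = 4
Y(0)*(-49) + (3 - 1)² = 4*(-49) + (3 - 1)² = -196 + 2² = -196 + 4 = -192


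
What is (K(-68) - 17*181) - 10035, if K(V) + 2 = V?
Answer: -13182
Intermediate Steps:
K(V) = -2 + V
(K(-68) - 17*181) - 10035 = ((-2 - 68) - 17*181) - 10035 = (-70 - 3077) - 10035 = -3147 - 10035 = -13182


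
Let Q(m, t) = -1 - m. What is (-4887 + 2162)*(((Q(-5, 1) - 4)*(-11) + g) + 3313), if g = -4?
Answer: -9017025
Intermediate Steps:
(-4887 + 2162)*(((Q(-5, 1) - 4)*(-11) + g) + 3313) = (-4887 + 2162)*((((-1 - 1*(-5)) - 4)*(-11) - 4) + 3313) = -2725*((((-1 + 5) - 4)*(-11) - 4) + 3313) = -2725*(((4 - 4)*(-11) - 4) + 3313) = -2725*((0*(-11) - 4) + 3313) = -2725*((0 - 4) + 3313) = -2725*(-4 + 3313) = -2725*3309 = -9017025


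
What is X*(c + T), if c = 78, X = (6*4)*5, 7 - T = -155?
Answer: 28800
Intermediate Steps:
T = 162 (T = 7 - 1*(-155) = 7 + 155 = 162)
X = 120 (X = 24*5 = 120)
X*(c + T) = 120*(78 + 162) = 120*240 = 28800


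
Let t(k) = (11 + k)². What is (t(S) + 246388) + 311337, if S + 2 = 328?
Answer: 671294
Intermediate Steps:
S = 326 (S = -2 + 328 = 326)
(t(S) + 246388) + 311337 = ((11 + 326)² + 246388) + 311337 = (337² + 246388) + 311337 = (113569 + 246388) + 311337 = 359957 + 311337 = 671294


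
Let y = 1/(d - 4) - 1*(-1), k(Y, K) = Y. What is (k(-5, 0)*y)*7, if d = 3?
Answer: 0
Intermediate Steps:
y = 0 (y = 1/(3 - 4) - 1*(-1) = 1/(-1) + 1 = -1 + 1 = 0)
(k(-5, 0)*y)*7 = -5*0*7 = 0*7 = 0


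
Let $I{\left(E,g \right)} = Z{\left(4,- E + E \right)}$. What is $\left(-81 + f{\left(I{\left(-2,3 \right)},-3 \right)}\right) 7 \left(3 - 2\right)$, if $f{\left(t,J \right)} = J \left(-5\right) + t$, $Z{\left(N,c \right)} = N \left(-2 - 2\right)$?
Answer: $-574$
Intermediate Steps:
$Z{\left(N,c \right)} = - 4 N$ ($Z{\left(N,c \right)} = N \left(-4\right) = - 4 N$)
$I{\left(E,g \right)} = -16$ ($I{\left(E,g \right)} = \left(-4\right) 4 = -16$)
$f{\left(t,J \right)} = t - 5 J$ ($f{\left(t,J \right)} = - 5 J + t = t - 5 J$)
$\left(-81 + f{\left(I{\left(-2,3 \right)},-3 \right)}\right) 7 \left(3 - 2\right) = \left(-81 - 1\right) 7 \left(3 - 2\right) = \left(-81 + \left(-16 + 15\right)\right) 7 \cdot 1 = \left(-81 - 1\right) 7 = \left(-82\right) 7 = -574$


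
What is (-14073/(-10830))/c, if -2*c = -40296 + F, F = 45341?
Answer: -4691/9106225 ≈ -0.00051514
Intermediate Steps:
c = -5045/2 (c = -(-40296 + 45341)/2 = -½*5045 = -5045/2 ≈ -2522.5)
(-14073/(-10830))/c = (-14073/(-10830))/(-5045/2) = -14073*(-1/10830)*(-2/5045) = (4691/3610)*(-2/5045) = -4691/9106225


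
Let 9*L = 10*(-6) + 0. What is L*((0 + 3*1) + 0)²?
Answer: -60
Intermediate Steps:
L = -20/3 (L = (10*(-6) + 0)/9 = (-60 + 0)/9 = (⅑)*(-60) = -20/3 ≈ -6.6667)
L*((0 + 3*1) + 0)² = -20*((0 + 3*1) + 0)²/3 = -20*((0 + 3) + 0)²/3 = -20*(3 + 0)²/3 = -20/3*3² = -20/3*9 = -60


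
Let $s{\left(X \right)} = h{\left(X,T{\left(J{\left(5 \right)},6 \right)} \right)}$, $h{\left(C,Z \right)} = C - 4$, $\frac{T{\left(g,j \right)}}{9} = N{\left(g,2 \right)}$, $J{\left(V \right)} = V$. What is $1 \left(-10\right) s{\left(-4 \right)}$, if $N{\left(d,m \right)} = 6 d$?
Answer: $80$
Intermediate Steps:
$T{\left(g,j \right)} = 54 g$ ($T{\left(g,j \right)} = 9 \cdot 6 g = 54 g$)
$h{\left(C,Z \right)} = -4 + C$
$s{\left(X \right)} = -4 + X$
$1 \left(-10\right) s{\left(-4 \right)} = 1 \left(-10\right) \left(-4 - 4\right) = \left(-10\right) \left(-8\right) = 80$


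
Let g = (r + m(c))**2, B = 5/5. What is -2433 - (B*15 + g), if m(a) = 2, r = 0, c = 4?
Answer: -2452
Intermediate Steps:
B = 1 (B = 5*(1/5) = 1)
g = 4 (g = (0 + 2)**2 = 2**2 = 4)
-2433 - (B*15 + g) = -2433 - (1*15 + 4) = -2433 - (15 + 4) = -2433 - 1*19 = -2433 - 19 = -2452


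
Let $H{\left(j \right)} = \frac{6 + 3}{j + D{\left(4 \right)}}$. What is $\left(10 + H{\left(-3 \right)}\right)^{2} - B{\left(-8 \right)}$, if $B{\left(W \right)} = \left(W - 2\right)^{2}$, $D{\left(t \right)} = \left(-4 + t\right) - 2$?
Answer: $- \frac{819}{25} \approx -32.76$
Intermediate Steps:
$D{\left(t \right)} = -6 + t$
$H{\left(j \right)} = \frac{9}{-2 + j}$ ($H{\left(j \right)} = \frac{6 + 3}{j + \left(-6 + 4\right)} = \frac{9}{j - 2} = \frac{9}{-2 + j}$)
$B{\left(W \right)} = \left(-2 + W\right)^{2}$
$\left(10 + H{\left(-3 \right)}\right)^{2} - B{\left(-8 \right)} = \left(10 + \frac{9}{-2 - 3}\right)^{2} - \left(-2 - 8\right)^{2} = \left(10 + \frac{9}{-5}\right)^{2} - \left(-10\right)^{2} = \left(10 + 9 \left(- \frac{1}{5}\right)\right)^{2} - 100 = \left(10 - \frac{9}{5}\right)^{2} - 100 = \left(\frac{41}{5}\right)^{2} - 100 = \frac{1681}{25} - 100 = - \frac{819}{25}$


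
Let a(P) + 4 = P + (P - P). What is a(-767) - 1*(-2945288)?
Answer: 2944517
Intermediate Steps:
a(P) = -4 + P (a(P) = -4 + (P + (P - P)) = -4 + (P + 0) = -4 + P)
a(-767) - 1*(-2945288) = (-4 - 767) - 1*(-2945288) = -771 + 2945288 = 2944517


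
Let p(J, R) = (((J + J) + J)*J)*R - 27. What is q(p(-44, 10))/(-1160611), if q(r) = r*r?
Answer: -3370150809/1160611 ≈ -2903.8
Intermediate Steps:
p(J, R) = -27 + 3*R*J² (p(J, R) = ((2*J + J)*J)*R - 27 = ((3*J)*J)*R - 27 = (3*J²)*R - 27 = 3*R*J² - 27 = -27 + 3*R*J²)
q(r) = r²
q(p(-44, 10))/(-1160611) = (-27 + 3*10*(-44)²)²/(-1160611) = (-27 + 3*10*1936)²*(-1/1160611) = (-27 + 58080)²*(-1/1160611) = 58053²*(-1/1160611) = 3370150809*(-1/1160611) = -3370150809/1160611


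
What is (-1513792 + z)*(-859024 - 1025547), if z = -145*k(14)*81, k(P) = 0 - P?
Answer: 2542968493702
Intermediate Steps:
k(P) = -P
z = 164430 (z = -(-145)*14*81 = -145*(-14)*81 = 2030*81 = 164430)
(-1513792 + z)*(-859024 - 1025547) = (-1513792 + 164430)*(-859024 - 1025547) = -1349362*(-1884571) = 2542968493702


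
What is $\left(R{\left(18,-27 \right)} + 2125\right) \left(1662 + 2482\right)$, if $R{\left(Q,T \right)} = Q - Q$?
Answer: $8806000$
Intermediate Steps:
$R{\left(Q,T \right)} = 0$
$\left(R{\left(18,-27 \right)} + 2125\right) \left(1662 + 2482\right) = \left(0 + 2125\right) \left(1662 + 2482\right) = 2125 \cdot 4144 = 8806000$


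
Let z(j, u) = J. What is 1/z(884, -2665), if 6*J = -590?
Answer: -3/295 ≈ -0.010169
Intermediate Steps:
J = -295/3 (J = (1/6)*(-590) = -295/3 ≈ -98.333)
z(j, u) = -295/3
1/z(884, -2665) = 1/(-295/3) = -3/295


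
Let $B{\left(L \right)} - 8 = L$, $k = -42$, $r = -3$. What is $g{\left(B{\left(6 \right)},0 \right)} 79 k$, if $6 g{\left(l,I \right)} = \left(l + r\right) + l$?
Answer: $-13825$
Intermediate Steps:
$B{\left(L \right)} = 8 + L$
$g{\left(l,I \right)} = - \frac{1}{2} + \frac{l}{3}$ ($g{\left(l,I \right)} = \frac{\left(l - 3\right) + l}{6} = \frac{\left(-3 + l\right) + l}{6} = \frac{-3 + 2 l}{6} = - \frac{1}{2} + \frac{l}{3}$)
$g{\left(B{\left(6 \right)},0 \right)} 79 k = \left(- \frac{1}{2} + \frac{8 + 6}{3}\right) 79 \left(-42\right) = \left(- \frac{1}{2} + \frac{1}{3} \cdot 14\right) \left(-3318\right) = \left(- \frac{1}{2} + \frac{14}{3}\right) \left(-3318\right) = \frac{25}{6} \left(-3318\right) = -13825$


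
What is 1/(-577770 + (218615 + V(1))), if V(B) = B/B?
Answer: -1/359154 ≈ -2.7843e-6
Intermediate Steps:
V(B) = 1
1/(-577770 + (218615 + V(1))) = 1/(-577770 + (218615 + 1)) = 1/(-577770 + 218616) = 1/(-359154) = -1/359154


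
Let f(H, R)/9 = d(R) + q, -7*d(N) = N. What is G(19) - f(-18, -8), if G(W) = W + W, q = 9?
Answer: -373/7 ≈ -53.286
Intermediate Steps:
d(N) = -N/7
G(W) = 2*W
f(H, R) = 81 - 9*R/7 (f(H, R) = 9*(-R/7 + 9) = 9*(9 - R/7) = 81 - 9*R/7)
G(19) - f(-18, -8) = 2*19 - (81 - 9/7*(-8)) = 38 - (81 + 72/7) = 38 - 1*639/7 = 38 - 639/7 = -373/7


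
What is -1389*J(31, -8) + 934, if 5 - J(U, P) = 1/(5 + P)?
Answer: -6474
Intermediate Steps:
J(U, P) = 5 - 1/(5 + P)
-1389*J(31, -8) + 934 = -1389*(24 + 5*(-8))/(5 - 8) + 934 = -1389*(24 - 40)/(-3) + 934 = -(-463)*(-16) + 934 = -1389*16/3 + 934 = -7408 + 934 = -6474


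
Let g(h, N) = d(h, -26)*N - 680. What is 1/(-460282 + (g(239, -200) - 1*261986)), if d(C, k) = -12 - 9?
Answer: -1/718748 ≈ -1.3913e-6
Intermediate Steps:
d(C, k) = -21
g(h, N) = -680 - 21*N (g(h, N) = -21*N - 680 = -680 - 21*N)
1/(-460282 + (g(239, -200) - 1*261986)) = 1/(-460282 + ((-680 - 21*(-200)) - 1*261986)) = 1/(-460282 + ((-680 + 4200) - 261986)) = 1/(-460282 + (3520 - 261986)) = 1/(-460282 - 258466) = 1/(-718748) = -1/718748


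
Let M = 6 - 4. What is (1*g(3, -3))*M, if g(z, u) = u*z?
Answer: -18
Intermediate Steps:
M = 2
(1*g(3, -3))*M = (1*(-3*3))*2 = (1*(-9))*2 = -9*2 = -18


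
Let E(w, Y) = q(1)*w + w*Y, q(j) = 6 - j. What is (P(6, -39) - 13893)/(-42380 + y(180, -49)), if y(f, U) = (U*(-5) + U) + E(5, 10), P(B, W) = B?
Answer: 13887/42109 ≈ 0.32979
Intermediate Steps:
E(w, Y) = 5*w + Y*w (E(w, Y) = (6 - 1*1)*w + w*Y = (6 - 1)*w + Y*w = 5*w + Y*w)
y(f, U) = 75 - 4*U (y(f, U) = (U*(-5) + U) + 5*(5 + 10) = (-5*U + U) + 5*15 = -4*U + 75 = 75 - 4*U)
(P(6, -39) - 13893)/(-42380 + y(180, -49)) = (6 - 13893)/(-42380 + (75 - 4*(-49))) = -13887/(-42380 + (75 + 196)) = -13887/(-42380 + 271) = -13887/(-42109) = -13887*(-1/42109) = 13887/42109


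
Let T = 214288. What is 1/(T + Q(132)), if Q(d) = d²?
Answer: 1/231712 ≈ 4.3157e-6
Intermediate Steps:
1/(T + Q(132)) = 1/(214288 + 132²) = 1/(214288 + 17424) = 1/231712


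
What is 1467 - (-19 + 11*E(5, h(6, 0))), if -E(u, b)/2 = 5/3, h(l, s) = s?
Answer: 4568/3 ≈ 1522.7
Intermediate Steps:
E(u, b) = -10/3
1467 - (-19 + 11*E(5, h(6, 0))) = 1467 - (-19 + 11*(-10/3)) = 1467 - (-19 - 110/3) = 1467 - 1*(-167/3) = 1467 + 167/3 = 4568/3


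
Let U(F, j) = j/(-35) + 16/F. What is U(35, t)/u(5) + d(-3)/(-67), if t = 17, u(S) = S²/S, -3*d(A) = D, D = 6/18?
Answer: -428/105525 ≈ -0.0040559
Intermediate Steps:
D = ⅓ (D = 6*(1/18) = ⅓ ≈ 0.33333)
d(A) = -⅑ (d(A) = -⅓*⅓ = -⅑)
u(S) = S
U(F, j) = 16/F - j/35 (U(F, j) = j*(-1/35) + 16/F = -j/35 + 16/F = 16/F - j/35)
U(35, t)/u(5) + d(-3)/(-67) = (16/35 - 1/35*17)/5 - ⅑/(-67) = (16*(1/35) - 17/35)*(⅕) - ⅑*(-1/67) = (16/35 - 17/35)*(⅕) + 1/603 = -1/35*⅕ + 1/603 = -1/175 + 1/603 = -428/105525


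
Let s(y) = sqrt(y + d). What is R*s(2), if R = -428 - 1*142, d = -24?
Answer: -570*I*sqrt(22) ≈ -2673.5*I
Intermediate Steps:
R = -570 (R = -428 - 142 = -570)
s(y) = sqrt(-24 + y) (s(y) = sqrt(y - 24) = sqrt(-24 + y))
R*s(2) = -570*sqrt(-24 + 2) = -570*I*sqrt(22)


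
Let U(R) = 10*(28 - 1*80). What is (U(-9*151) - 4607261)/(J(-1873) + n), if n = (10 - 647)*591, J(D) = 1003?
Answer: 4607781/375464 ≈ 12.272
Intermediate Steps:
n = -376467 (n = -637*591 = -376467)
U(R) = -520 (U(R) = 10*(28 - 80) = 10*(-52) = -520)
(U(-9*151) - 4607261)/(J(-1873) + n) = (-520 - 4607261)/(1003 - 376467) = -4607781/(-375464) = -4607781*(-1/375464) = 4607781/375464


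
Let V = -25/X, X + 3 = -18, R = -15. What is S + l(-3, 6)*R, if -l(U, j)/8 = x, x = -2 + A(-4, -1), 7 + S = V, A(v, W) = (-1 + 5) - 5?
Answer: -7682/21 ≈ -365.81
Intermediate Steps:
X = -21 (X = -3 - 18 = -21)
A(v, W) = -1 (A(v, W) = 4 - 5 = -1)
V = 25/21 (V = -25/(-21) = -25*(-1/21) = 25/21 ≈ 1.1905)
S = -122/21 (S = -7 + 25/21 = -122/21 ≈ -5.8095)
x = -3 (x = -2 - 1 = -3)
l(U, j) = 24 (l(U, j) = -8*(-3) = 24)
S + l(-3, 6)*R = -122/21 + 24*(-15) = -122/21 - 360 = -7682/21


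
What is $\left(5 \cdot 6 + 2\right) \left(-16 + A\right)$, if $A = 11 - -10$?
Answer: $160$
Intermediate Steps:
$A = 21$ ($A = 11 + 10 = 21$)
$\left(5 \cdot 6 + 2\right) \left(-16 + A\right) = \left(5 \cdot 6 + 2\right) \left(-16 + 21\right) = \left(30 + 2\right) 5 = 32 \cdot 5 = 160$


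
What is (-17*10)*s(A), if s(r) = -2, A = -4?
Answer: 340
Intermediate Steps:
(-17*10)*s(A) = -17*10*(-2) = -170*(-2) = 340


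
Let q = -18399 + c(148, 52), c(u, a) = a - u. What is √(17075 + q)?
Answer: 2*I*√355 ≈ 37.683*I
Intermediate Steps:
q = -18495 (q = -18399 + (52 - 1*148) = -18399 + (52 - 148) = -18399 - 96 = -18495)
√(17075 + q) = √(17075 - 18495) = √(-1420) = 2*I*√355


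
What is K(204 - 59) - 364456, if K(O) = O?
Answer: -364311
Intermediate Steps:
K(204 - 59) - 364456 = (204 - 59) - 364456 = 145 - 364456 = -364311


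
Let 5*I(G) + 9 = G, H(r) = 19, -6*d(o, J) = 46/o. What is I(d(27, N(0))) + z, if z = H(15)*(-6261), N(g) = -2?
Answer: -48179147/405 ≈ -1.1896e+5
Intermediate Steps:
d(o, J) = -23/(3*o)
I(G) = -9/5 + G/5
z = -118959 (z = 19*(-6261) = -118959)
I(d(27, N(0))) + z = (-9/5 + (-23/3/27)/5) - 118959 = (-9/5 + (-23/3*1/27)/5) - 118959 = (-9/5 + (1/5)*(-23/81)) - 118959 = (-9/5 - 23/405) - 118959 = -752/405 - 118959 = -48179147/405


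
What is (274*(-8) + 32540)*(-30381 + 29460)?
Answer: -27950508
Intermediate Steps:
(274*(-8) + 32540)*(-30381 + 29460) = (-2192 + 32540)*(-921) = 30348*(-921) = -27950508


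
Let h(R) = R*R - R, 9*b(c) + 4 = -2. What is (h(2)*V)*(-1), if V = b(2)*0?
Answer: 0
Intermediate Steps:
b(c) = -⅔ (b(c) = -4/9 + (⅑)*(-2) = -4/9 - 2/9 = -⅔)
V = 0 (V = -⅔*0 = 0)
h(R) = R² - R
(h(2)*V)*(-1) = ((2*(-1 + 2))*0)*(-1) = ((2*1)*0)*(-1) = (2*0)*(-1) = 0*(-1) = 0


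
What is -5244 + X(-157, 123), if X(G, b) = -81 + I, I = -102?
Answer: -5427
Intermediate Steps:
X(G, b) = -183 (X(G, b) = -81 - 102 = -183)
-5244 + X(-157, 123) = -5244 - 183 = -5427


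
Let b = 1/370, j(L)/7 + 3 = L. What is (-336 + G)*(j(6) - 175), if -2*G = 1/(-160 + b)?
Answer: 437594938/8457 ≈ 51744.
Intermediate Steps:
j(L) = -21 + 7*L
b = 1/370 ≈ 0.0027027
G = 185/59199 (G = -1/(2*(-160 + 1/370)) = -1/(2*(-59199/370)) = -1/2*(-370/59199) = 185/59199 ≈ 0.0031251)
(-336 + G)*(j(6) - 175) = (-336 + 185/59199)*((-21 + 7*6) - 175) = -19890679*((-21 + 42) - 175)/59199 = -19890679*(21 - 175)/59199 = -19890679/59199*(-154) = 437594938/8457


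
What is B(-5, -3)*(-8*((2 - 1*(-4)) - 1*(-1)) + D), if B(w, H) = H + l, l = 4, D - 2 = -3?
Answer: -57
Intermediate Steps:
D = -1 (D = 2 - 3 = -1)
B(w, H) = 4 + H (B(w, H) = H + 4 = 4 + H)
B(-5, -3)*(-8*((2 - 1*(-4)) - 1*(-1)) + D) = (4 - 3)*(-8*((2 - 1*(-4)) - 1*(-1)) - 1) = 1*(-8*((2 + 4) + 1) - 1) = 1*(-8*(6 + 1) - 1) = 1*(-8*7 - 1) = 1*(-56 - 1) = 1*(-57) = -57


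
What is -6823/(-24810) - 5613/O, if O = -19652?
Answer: 136672063/243783060 ≈ 0.56063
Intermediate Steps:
-6823/(-24810) - 5613/O = -6823/(-24810) - 5613/(-19652) = -6823*(-1/24810) - 5613*(-1/19652) = 6823/24810 + 5613/19652 = 136672063/243783060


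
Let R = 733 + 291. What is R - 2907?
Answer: -1883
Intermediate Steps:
R = 1024
R - 2907 = 1024 - 2907 = -1883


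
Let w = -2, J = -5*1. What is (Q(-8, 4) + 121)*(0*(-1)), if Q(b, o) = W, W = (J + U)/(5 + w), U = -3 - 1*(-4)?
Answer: 0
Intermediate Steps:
J = -5
U = 1 (U = -3 + 4 = 1)
W = -4/3 (W = (-5 + 1)/(5 - 2) = -4/3 ≈ -1.3333)
Q(b, o) = -4/3
(Q(-8, 4) + 121)*(0*(-1)) = (-4/3 + 121)*(0*(-1)) = (359/3)*0 = 0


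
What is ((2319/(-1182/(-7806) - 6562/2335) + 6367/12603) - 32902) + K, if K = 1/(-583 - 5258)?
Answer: -743763314871372427/22021983889983 ≈ -33774.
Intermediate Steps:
K = -1/5841 (K = 1/(-5841) = -1/5841 ≈ -0.00017120)
((2319/(-1182/(-7806) - 6562/2335) + 6367/12603) - 32902) + K = ((2319/(-1182/(-7806) - 6562/2335) + 6367/12603) - 32902) - 1/5841 = ((2319/(-1182*(-1/7806) - 6562*1/2335) + 6367*(1/12603)) - 32902) - 1/5841 = ((2319/(197/1301 - 6562/2335) + 6367/12603) - 32902) - 1/5841 = ((2319/(-8077167/3037835) + 6367/12603) - 32902) - 1/5841 = ((2319*(-3037835/8077167) + 6367/12603) - 32902) - 1/5841 = ((-2348246455/2692389 + 6367/12603) - 32902) - 1/5841 = (-3286423070178/3770242063 - 32902) - 1/5841 = -127334927427004/3770242063 - 1/5841 = -743763314871372427/22021983889983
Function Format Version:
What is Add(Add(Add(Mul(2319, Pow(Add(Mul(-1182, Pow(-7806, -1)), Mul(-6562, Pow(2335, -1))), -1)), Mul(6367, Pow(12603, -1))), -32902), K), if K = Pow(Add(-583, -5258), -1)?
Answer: Rational(-743763314871372427, 22021983889983) ≈ -33774.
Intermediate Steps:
K = Rational(-1, 5841) (K = Pow(-5841, -1) = Rational(-1, 5841) ≈ -0.00017120)
Add(Add(Add(Mul(2319, Pow(Add(Mul(-1182, Pow(-7806, -1)), Mul(-6562, Pow(2335, -1))), -1)), Mul(6367, Pow(12603, -1))), -32902), K) = Add(Add(Add(Mul(2319, Pow(Add(Mul(-1182, Pow(-7806, -1)), Mul(-6562, Pow(2335, -1))), -1)), Mul(6367, Pow(12603, -1))), -32902), Rational(-1, 5841)) = Add(Add(Add(Mul(2319, Pow(Add(Mul(-1182, Rational(-1, 7806)), Mul(-6562, Rational(1, 2335))), -1)), Mul(6367, Rational(1, 12603))), -32902), Rational(-1, 5841)) = Add(Add(Add(Mul(2319, Pow(Add(Rational(197, 1301), Rational(-6562, 2335)), -1)), Rational(6367, 12603)), -32902), Rational(-1, 5841)) = Add(Add(Add(Mul(2319, Pow(Rational(-8077167, 3037835), -1)), Rational(6367, 12603)), -32902), Rational(-1, 5841)) = Add(Add(Add(Mul(2319, Rational(-3037835, 8077167)), Rational(6367, 12603)), -32902), Rational(-1, 5841)) = Add(Add(Add(Rational(-2348246455, 2692389), Rational(6367, 12603)), -32902), Rational(-1, 5841)) = Add(Add(Rational(-3286423070178, 3770242063), -32902), Rational(-1, 5841)) = Add(Rational(-127334927427004, 3770242063), Rational(-1, 5841)) = Rational(-743763314871372427, 22021983889983)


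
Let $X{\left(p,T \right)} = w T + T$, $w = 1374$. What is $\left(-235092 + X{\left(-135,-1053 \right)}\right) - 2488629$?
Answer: $-4171596$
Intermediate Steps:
$X{\left(p,T \right)} = 1375 T$ ($X{\left(p,T \right)} = 1374 T + T = 1375 T$)
$\left(-235092 + X{\left(-135,-1053 \right)}\right) - 2488629 = \left(-235092 + 1375 \left(-1053\right)\right) - 2488629 = \left(-235092 - 1447875\right) - 2488629 = -1682967 - 2488629 = -4171596$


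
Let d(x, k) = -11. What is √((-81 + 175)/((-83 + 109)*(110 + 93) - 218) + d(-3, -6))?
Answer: 63*I*√17710/2530 ≈ 3.3138*I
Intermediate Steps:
√((-81 + 175)/((-83 + 109)*(110 + 93) - 218) + d(-3, -6)) = √((-81 + 175)/((-83 + 109)*(110 + 93) - 218) - 11) = √(94/(26*203 - 218) - 11) = √(94/(5278 - 218) - 11) = √(94/5060 - 11) = √(94*(1/5060) - 11) = √(47/2530 - 11) = √(-27783/2530) = 63*I*√17710/2530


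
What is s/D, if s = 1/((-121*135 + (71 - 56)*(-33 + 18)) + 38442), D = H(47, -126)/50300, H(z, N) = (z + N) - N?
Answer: 25150/514227 ≈ 0.048908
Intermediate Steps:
H(z, N) = z (H(z, N) = (N + z) - N = z)
D = 47/50300 ≈ 0.00093439
s = 1/21882 (s = 1/((-16335 + 15*(-15)) + 38442) = 1/((-16335 - 225) + 38442) = 1/(-16560 + 38442) = 1/21882 ≈ 4.5700e-5)
s/D = 1/(21882*(47/50300)) = (1/21882)*(50300/47) = 25150/514227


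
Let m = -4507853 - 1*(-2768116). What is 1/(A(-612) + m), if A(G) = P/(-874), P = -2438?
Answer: -19/33054950 ≈ -5.7480e-7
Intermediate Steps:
A(G) = 53/19 (A(G) = -2438/(-874) = -2438*(-1/874) = 53/19)
m = -1739737 (m = -4507853 + 2768116 = -1739737)
1/(A(-612) + m) = 1/(53/19 - 1739737) = 1/(-33054950/19) = -19/33054950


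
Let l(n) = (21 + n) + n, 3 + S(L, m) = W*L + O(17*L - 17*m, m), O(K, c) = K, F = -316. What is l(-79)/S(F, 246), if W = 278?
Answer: 137/97405 ≈ 0.0014065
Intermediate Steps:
S(L, m) = -3 - 17*m + 295*L (S(L, m) = -3 + (278*L + (17*L - 17*m)) = -3 + (278*L + (-17*m + 17*L)) = -3 + (-17*m + 295*L) = -3 - 17*m + 295*L)
l(n) = 21 + 2*n
l(-79)/S(F, 246) = (21 + 2*(-79))/(-3 - 17*246 + 295*(-316)) = (21 - 158)/(-3 - 4182 - 93220) = -137/(-97405) = -137*(-1/97405) = 137/97405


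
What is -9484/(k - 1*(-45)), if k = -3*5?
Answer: -4742/15 ≈ -316.13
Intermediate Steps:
k = -15
-9484/(k - 1*(-45)) = -9484/(-15 - 1*(-45)) = -9484/(-15 + 45) = -9484/30 = -9484*1/30 = -4742/15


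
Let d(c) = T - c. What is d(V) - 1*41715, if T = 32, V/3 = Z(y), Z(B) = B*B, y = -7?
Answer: -41830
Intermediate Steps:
Z(B) = B²
V = 147 (V = 3*(-7)² = 3*49 = 147)
d(c) = 32 - c
d(V) - 1*41715 = (32 - 1*147) - 1*41715 = (32 - 147) - 41715 = -115 - 41715 = -41830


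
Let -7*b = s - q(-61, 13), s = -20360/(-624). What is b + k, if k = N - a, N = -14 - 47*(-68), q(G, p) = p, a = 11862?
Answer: -4740811/546 ≈ -8682.8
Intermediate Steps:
N = 3182 (N = -14 + 3196 = 3182)
s = 2545/78 (s = -20360*(-1/624) = 2545/78 ≈ 32.628)
k = -8680 (k = 3182 - 1*11862 = 3182 - 11862 = -8680)
b = -1531/546 (b = -(2545/78 - 1*13)/7 = -(2545/78 - 13)/7 = -1/7*1531/78 = -1531/546 ≈ -2.8040)
b + k = -1531/546 - 8680 = -4740811/546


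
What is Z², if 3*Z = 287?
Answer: 82369/9 ≈ 9152.1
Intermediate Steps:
Z = 287/3 (Z = (⅓)*287 = 287/3 ≈ 95.667)
Z² = (287/3)² = 82369/9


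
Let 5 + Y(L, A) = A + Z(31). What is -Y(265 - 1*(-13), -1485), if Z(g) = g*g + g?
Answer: 498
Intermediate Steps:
Z(g) = g + g² (Z(g) = g² + g = g + g²)
Y(L, A) = 987 + A (Y(L, A) = -5 + (A + 31*(1 + 31)) = -5 + (A + 31*32) = -5 + (A + 992) = -5 + (992 + A) = 987 + A)
-Y(265 - 1*(-13), -1485) = -(987 - 1485) = -1*(-498) = 498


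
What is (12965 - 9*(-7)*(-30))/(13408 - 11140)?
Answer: 11075/2268 ≈ 4.8832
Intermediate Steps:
(12965 - 9*(-7)*(-30))/(13408 - 11140) = (12965 - 9*(-7)*(-30))/2268 = (12965 + 63*(-30))*(1/2268) = (12965 - 1890)*(1/2268) = 11075*(1/2268) = 11075/2268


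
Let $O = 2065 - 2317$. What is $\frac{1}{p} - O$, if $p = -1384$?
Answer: $\frac{348767}{1384} \approx 252.0$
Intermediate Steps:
$O = -252$
$\frac{1}{p} - O = \frac{1}{-1384} - -252 = - \frac{1}{1384} + 252 = \frac{348767}{1384}$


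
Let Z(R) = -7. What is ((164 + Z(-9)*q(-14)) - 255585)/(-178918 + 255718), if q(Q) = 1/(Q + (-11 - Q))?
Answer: -351203/105600 ≈ -3.3258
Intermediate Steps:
q(Q) = -1/11 (q(Q) = 1/(-11) = -1/11)
((164 + Z(-9)*q(-14)) - 255585)/(-178918 + 255718) = ((164 - 7*(-1/11)) - 255585)/(-178918 + 255718) = ((164 + 7/11) - 255585)/76800 = (1811/11 - 255585)*(1/76800) = -2809624/11*1/76800 = -351203/105600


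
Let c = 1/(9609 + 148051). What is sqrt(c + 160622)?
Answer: sqrt(998132237095215)/78830 ≈ 400.78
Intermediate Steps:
c = 1/157660 ≈ 6.3428e-6
sqrt(c + 160622) = sqrt(1/157660 + 160622) = sqrt(25323664521/157660) = sqrt(998132237095215)/78830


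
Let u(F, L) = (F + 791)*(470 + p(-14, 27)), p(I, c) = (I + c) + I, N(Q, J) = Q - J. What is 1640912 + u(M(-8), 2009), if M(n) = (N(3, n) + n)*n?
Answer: 2000635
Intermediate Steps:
M(n) = 3*n (M(n) = ((3 - n) + n)*n = 3*n)
p(I, c) = c + 2*I
u(F, L) = 370979 + 469*F (u(F, L) = (F + 791)*(470 + (27 + 2*(-14))) = (791 + F)*(470 + (27 - 28)) = (791 + F)*(470 - 1) = (791 + F)*469 = 370979 + 469*F)
1640912 + u(M(-8), 2009) = 1640912 + (370979 + 469*(3*(-8))) = 1640912 + (370979 + 469*(-24)) = 1640912 + (370979 - 11256) = 1640912 + 359723 = 2000635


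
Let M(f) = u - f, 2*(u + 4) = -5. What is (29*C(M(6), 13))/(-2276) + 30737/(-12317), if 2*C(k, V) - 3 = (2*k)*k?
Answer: -505218431/112133968 ≈ -4.5055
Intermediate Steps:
u = -13/2 (u = -4 + (½)*(-5) = -4 - 5/2 = -13/2 ≈ -6.5000)
M(f) = -13/2 - f
C(k, V) = 3/2 + k² (C(k, V) = 3/2 + ((2*k)*k)/2 = 3/2 + (2*k²)/2 = 3/2 + k²)
(29*C(M(6), 13))/(-2276) + 30737/(-12317) = (29*(3/2 + (-13/2 - 1*6)²))/(-2276) + 30737/(-12317) = (29*(3/2 + (-13/2 - 6)²))*(-1/2276) + 30737*(-1/12317) = (29*(3/2 + (-25/2)²))*(-1/2276) - 30737/12317 = (29*(3/2 + 625/4))*(-1/2276) - 30737/12317 = (29*(631/4))*(-1/2276) - 30737/12317 = (18299/4)*(-1/2276) - 30737/12317 = -18299/9104 - 30737/12317 = -505218431/112133968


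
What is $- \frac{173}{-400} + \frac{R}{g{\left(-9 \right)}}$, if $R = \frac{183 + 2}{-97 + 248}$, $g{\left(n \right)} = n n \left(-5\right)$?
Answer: $\frac{2101163}{4892400} \approx 0.42947$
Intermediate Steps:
$g{\left(n \right)} = - 5 n^{2}$ ($g{\left(n \right)} = n^{2} \left(-5\right) = - 5 n^{2}$)
$R = \frac{185}{151} \approx 1.2252$
$- \frac{173}{-400} + \frac{R}{g{\left(-9 \right)}} = - \frac{173}{-400} + \frac{185}{151 \left(- 5 \left(-9\right)^{2}\right)} = \left(-173\right) \left(- \frac{1}{400}\right) + \frac{185}{151 \left(\left(-5\right) 81\right)} = \frac{173}{400} + \frac{185}{151 \left(-405\right)} = \frac{173}{400} + \frac{185}{151} \left(- \frac{1}{405}\right) = \frac{173}{400} - \frac{37}{12231} = \frac{2101163}{4892400}$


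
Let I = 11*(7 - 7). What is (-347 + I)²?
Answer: 120409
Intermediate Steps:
I = 0 (I = 11*0 = 0)
(-347 + I)² = (-347 + 0)² = (-347)² = 120409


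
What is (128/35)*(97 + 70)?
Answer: 21376/35 ≈ 610.74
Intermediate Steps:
(128/35)*(97 + 70) = (128*(1/35))*167 = (128/35)*167 = 21376/35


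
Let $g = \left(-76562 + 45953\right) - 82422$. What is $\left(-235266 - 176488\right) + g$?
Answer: $-524785$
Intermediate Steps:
$g = -113031$ ($g = -30609 - 82422 = -113031$)
$\left(-235266 - 176488\right) + g = \left(-235266 - 176488\right) - 113031 = -411754 - 113031 = -524785$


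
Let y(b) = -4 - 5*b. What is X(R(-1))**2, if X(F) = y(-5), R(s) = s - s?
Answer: 441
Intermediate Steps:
R(s) = 0
X(F) = 21 (X(F) = -4 - 5*(-5) = -4 + 25 = 21)
X(R(-1))**2 = 21**2 = 441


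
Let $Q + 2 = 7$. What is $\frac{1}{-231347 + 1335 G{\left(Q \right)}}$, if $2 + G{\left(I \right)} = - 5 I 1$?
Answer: $- \frac{1}{267392} \approx -3.7398 \cdot 10^{-6}$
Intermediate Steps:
$Q = 5$ ($Q = -2 + 7 = 5$)
$G{\left(I \right)} = -2 - 5 I$ ($G{\left(I \right)} = -2 + - 5 I 1 = -2 - 5 I$)
$\frac{1}{-231347 + 1335 G{\left(Q \right)}} = \frac{1}{-231347 + 1335 \left(-2 - 25\right)} = \frac{1}{-231347 + 1335 \left(-27\right)} = \frac{1}{-231347 - 36045} = \frac{1}{-267392} = - \frac{1}{267392}$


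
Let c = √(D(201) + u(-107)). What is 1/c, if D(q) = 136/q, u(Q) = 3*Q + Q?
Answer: -I*√4316073/42946 ≈ -0.048375*I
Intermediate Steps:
u(Q) = 4*Q
c = 2*I*√4316073/201 (c = √(136/201 + 4*(-107)) = √(136*(1/201) - 428) = √(136/201 - 428) = √(-85892/201) = 2*I*√4316073/201 ≈ 20.672*I)
1/c = 1/(2*I*√4316073/201) = -I*√4316073/42946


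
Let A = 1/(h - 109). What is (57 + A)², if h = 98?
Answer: 391876/121 ≈ 3238.6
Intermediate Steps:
A = -1/11 (A = 1/(98 - 109) = 1/(-11) = -1/11 ≈ -0.090909)
(57 + A)² = (57 - 1/11)² = (626/11)² = 391876/121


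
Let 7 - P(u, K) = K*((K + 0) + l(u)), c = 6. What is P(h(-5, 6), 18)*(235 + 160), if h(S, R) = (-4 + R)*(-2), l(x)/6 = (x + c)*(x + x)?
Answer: 557345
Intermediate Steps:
l(x) = 12*x*(6 + x) (l(x) = 6*((x + 6)*(x + x)) = 6*((6 + x)*(2*x)) = 6*(2*x*(6 + x)) = 12*x*(6 + x))
h(S, R) = 8 - 2*R
P(u, K) = 7 - K*(K + 12*u*(6 + u)) (P(u, K) = 7 - K*((K + 0) + 12*u*(6 + u)) = 7 - K*(K + 12*u*(6 + u)))
P(h(-5, 6), 18)*(235 + 160) = (7 - 1*18² - 12*18*(8 - 2*6)*(6 + (8 - 2*6)))*(235 + 160) = (7 - 1*324 - 12*18*(8 - 12)*(6 + (8 - 12)))*395 = (7 - 324 - 12*18*(-4)*(6 - 4))*395 = (7 - 324 - 12*18*(-4)*2)*395 = (7 - 324 + 1728)*395 = 1411*395 = 557345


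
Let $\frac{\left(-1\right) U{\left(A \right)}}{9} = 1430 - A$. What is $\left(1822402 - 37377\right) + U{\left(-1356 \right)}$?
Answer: $1759951$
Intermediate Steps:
$U{\left(A \right)} = -12870 + 9 A$ ($U{\left(A \right)} = - 9 \left(1430 - A\right) = -12870 + 9 A$)
$\left(1822402 - 37377\right) + U{\left(-1356 \right)} = \left(1822402 - 37377\right) + \left(-12870 + 9 \left(-1356\right)\right) = 1785025 - 25074 = 1759951$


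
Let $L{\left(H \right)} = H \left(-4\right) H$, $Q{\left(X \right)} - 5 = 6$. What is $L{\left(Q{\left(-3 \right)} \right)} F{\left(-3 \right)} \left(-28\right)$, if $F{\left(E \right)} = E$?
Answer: $-40656$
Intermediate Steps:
$Q{\left(X \right)} = 11$ ($Q{\left(X \right)} = 5 + 6 = 11$)
$L{\left(H \right)} = - 4 H^{2}$ ($L{\left(H \right)} = - 4 H H = - 4 H^{2}$)
$L{\left(Q{\left(-3 \right)} \right)} F{\left(-3 \right)} \left(-28\right) = - 4 \cdot 11^{2} \left(-3\right) \left(-28\right) = \left(-4\right) 121 \left(-3\right) \left(-28\right) = \left(-484\right) \left(-3\right) \left(-28\right) = 1452 \left(-28\right) = -40656$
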